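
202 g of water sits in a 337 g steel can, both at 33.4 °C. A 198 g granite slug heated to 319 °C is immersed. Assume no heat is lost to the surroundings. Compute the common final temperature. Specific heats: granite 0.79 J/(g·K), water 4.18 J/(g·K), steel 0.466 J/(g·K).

T_f ≈ 72.0 °C

Heat gained plus heat lost sum to zero:
198·0.79·(T − 319) + 202·4.18·(T − 33.4) + 337·0.466·(T − 33.4) = 0
156.42(T − 319) + 844.36(T − 33.4) + 157.04(T − 33.4) = 0
1157.8 T = 83345
T = 83345/1157.8 ≈ 71.98 °C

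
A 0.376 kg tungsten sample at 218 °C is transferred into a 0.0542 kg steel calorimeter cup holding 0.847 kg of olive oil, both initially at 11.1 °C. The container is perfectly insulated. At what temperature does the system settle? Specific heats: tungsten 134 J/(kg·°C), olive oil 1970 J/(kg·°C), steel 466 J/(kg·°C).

T_f ≈ 17.1 °C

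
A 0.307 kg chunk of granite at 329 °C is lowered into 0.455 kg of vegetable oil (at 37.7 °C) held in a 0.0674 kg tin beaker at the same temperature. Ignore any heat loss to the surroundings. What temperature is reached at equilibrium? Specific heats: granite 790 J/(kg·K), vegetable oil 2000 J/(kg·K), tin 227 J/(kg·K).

T_f = Σ m_i c_i T_i / Σ m_i c_i:
T_f = (242.53×329 + 910×37.7 + 15.3×37.7) / (242.53 + 910 + 15.3)
    = 114676 / 1167.8 ≈ 98.20 °C

T_f ≈ 98.2 °C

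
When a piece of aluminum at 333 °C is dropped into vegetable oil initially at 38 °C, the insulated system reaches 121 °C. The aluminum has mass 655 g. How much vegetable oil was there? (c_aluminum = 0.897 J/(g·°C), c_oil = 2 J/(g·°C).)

Energy conservation, ΣQ = 0:
655×0.897×(121 − 333) + m×2×(121 − 38) = 0
166 m = 124557
m = 124557/166 ≈ 750.3 g

m ≈ 750 g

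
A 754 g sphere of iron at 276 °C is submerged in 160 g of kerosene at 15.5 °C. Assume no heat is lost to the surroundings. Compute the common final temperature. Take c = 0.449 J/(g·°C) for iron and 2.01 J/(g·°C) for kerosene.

T_f ≈ 149.1 °C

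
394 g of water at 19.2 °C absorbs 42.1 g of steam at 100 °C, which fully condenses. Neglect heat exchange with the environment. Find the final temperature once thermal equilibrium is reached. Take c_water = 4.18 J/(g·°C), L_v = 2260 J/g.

T_f ≈ 79.2 °C

Taking heat into each body as positive, Σ m c ΔT = 0:
latent heat released on condensation: 42.1×2260 = 95146
  condensate cools 100→T: 42.1×4.18×(T − 100) = 175.98(T − 100)
  original water: 1646.9(T − 19.2)
1822.9 T = 95146 + 17598 + 31621 = 144365
T ≈ 79.20 °C — below 100 °C, confirming all the steam condensed.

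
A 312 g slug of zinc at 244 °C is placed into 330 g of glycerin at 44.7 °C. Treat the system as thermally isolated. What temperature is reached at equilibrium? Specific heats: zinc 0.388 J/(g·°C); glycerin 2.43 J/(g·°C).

T_f ≈ 70.8 °C

Conservation of energy gives ΣQ = 0:
312*0.388*(T − 244) + 330*2.43*(T − 44.7) = 0
(121.06 + 801.9) T = 121.06*244 + 801.9*44.7
T = 65383 / 922.96 = 70.8 °C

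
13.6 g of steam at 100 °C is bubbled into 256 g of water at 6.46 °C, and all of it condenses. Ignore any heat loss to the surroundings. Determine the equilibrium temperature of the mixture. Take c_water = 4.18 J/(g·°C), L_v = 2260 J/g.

T_f ≈ 38.5 °C

Net heat exchanged in the isolated system is zero:
latent heat released on condensation: 13.6·2260 = 30736
  condensate cools 100→T: 13.6·4.18·(T − 100) = 56.85(T − 100)
  original water: 1070.1(T − 6.46)
1126.9 T = 30736 + 5684.8 + 6912.7 = 43334
T ≈ 38.45 °C — below 100 °C, confirming all the steam condensed.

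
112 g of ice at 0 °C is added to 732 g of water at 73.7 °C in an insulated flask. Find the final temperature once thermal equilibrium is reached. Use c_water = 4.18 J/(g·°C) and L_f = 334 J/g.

Energy conservation, ΣQ = 0:
latent heat to melt: 112×334 = 37408; meltwater 0→T: 112×4.18×T = 468.16 T; water cools: 732×4.18×(T − 73.7) = 3059.8(T − 73.7)
3527.9 T = 225504 − 37408 = 188096
T ≈ 53.32 °C — above 0 °C, consistent with complete melting.

T_f ≈ 53.3 °C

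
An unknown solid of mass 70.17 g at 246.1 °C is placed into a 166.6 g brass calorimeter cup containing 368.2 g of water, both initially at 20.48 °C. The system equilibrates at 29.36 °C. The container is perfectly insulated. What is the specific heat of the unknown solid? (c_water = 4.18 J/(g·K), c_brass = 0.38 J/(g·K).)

c ≈ 0.936 J/(g·K)

Energy conservation, ΣQ = 0:
70.17×c×(29.36 − 246.1) + 368.2×4.18×(29.36 − 20.48) + 166.6×0.38×(29.36 − 20.48) = 0
-15209 c = -14229
c = -14229/-15209 ≈ 0.9356 J/(g·K)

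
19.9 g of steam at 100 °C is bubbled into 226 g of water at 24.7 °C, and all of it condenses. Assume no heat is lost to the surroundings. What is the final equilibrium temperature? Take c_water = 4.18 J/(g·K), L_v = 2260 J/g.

T_f ≈ 74.5 °C

Energy conservation, ΣQ = 0:
condense steam: −19.9×2260 = −44974; condensate cools 100→T: 19.9×4.18×(T − 100) = 83.18(T − 100); water warms: 226×4.18×(T − 24.7) = 944.68(T − 24.7)
1027.9 T = 44974 + 8318.2 + 23334 = 76626
T ≈ 74.55 °C, under the boiling point, so the assumption holds.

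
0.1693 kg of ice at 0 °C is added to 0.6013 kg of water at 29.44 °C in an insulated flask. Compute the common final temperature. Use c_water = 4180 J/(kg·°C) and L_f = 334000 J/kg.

T_f ≈ 5.4 °C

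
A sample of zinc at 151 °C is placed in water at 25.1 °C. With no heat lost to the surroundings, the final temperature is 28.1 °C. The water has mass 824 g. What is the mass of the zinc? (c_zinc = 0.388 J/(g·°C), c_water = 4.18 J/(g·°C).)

Heat gained plus heat lost sum to zero:
m·0.388·(28.1 − 151) + 824·4.18·(28.1 − 25.1) = 0
-47.69 m = -10333
m = -10333/-47.69 ≈ 216.7 g

m ≈ 217 g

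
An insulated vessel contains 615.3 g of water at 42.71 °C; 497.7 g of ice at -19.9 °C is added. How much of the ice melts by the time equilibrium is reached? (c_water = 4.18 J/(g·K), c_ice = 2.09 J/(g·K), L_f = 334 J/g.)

m_melted ≈ 267 g

Water can give up m c ΔT = 615.3×4.18×42.71 = 109848 J before reaching 0 °C.
Warming the ice to 0 °C takes 497.7×2.09×19.9 = 20700 J, leaving 89148 J for melting.
Melting all 497.7 g of ice would need 497.7×334 = 166232 J.
89148 J < 166232 J, so only part of the ice melts and the system sits at 0 °C.
m_melted×334 = 89148  ⇒  m_melted ≈ 266.9 g.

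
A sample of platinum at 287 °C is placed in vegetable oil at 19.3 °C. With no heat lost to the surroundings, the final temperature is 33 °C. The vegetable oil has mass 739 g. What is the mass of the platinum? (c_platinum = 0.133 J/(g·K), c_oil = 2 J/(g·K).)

Net heat exchanged in the isolated system is zero:
m·0.133·(33 − 287) + 739·2·(33 − 19.3) = 0
-33.78 m = -20249
m = -20249/-33.78 ≈ 599.4 g

m ≈ 599 g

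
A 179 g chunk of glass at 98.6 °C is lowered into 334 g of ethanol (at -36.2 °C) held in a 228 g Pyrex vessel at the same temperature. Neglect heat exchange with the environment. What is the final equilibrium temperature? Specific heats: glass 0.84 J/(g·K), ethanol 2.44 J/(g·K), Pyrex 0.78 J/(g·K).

T_f is the heat-capacity-weighted average of the initial temperatures:
T_f = (150.36·98.6 + 814.96·(-36.2) + 177.84·(-36.2)) / (150.36 + 814.96 + 177.84)
    = -21114 / 1143.2 ≈ -18.47 °C

T_f ≈ -18.5 °C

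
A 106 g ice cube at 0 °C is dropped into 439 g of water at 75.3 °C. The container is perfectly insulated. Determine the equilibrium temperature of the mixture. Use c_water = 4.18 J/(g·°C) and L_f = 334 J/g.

Heat gained plus heat lost sum to zero:
latent heat to melt: 106×334 = 35404; warm the meltwater: 443.08 T; water: 1835(T − 75.3)
2278.1 T = 138177 − 35404 = 102773
T ≈ 45.11 °C. Since T > 0 °C, the all-ice-melts assumption holds.

T_f ≈ 45.1 °C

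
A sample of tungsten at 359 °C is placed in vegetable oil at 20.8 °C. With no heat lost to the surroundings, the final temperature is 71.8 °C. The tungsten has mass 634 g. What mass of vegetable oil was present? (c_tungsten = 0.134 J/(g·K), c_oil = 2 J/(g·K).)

Net heat exchanged in the isolated system is zero:
634×0.134×(71.8 − 359) + m×2×(71.8 − 20.8) = 0
102 m = 24399
m = 24399/102 ≈ 239.2 g

m ≈ 239 g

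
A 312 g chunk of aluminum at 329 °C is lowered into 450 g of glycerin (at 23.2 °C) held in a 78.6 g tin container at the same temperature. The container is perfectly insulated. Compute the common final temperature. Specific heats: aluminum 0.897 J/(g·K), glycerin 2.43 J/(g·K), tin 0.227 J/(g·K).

T_f ≈ 84.7 °C

With ΣQ=0 the equilibrium temperature is the m·c-weighted mean:
T_f = (279.86·329 + 1093.5·23.2 + 17.84·23.2) / (279.86 + 1093.5 + 17.84)
    = 117858 / 1391.2 ≈ 84.72 °C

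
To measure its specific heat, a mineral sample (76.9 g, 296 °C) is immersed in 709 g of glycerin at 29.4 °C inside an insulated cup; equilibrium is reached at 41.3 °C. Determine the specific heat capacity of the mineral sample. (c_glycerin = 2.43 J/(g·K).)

c ≈ 1.05 J/(g·K)

Heat lost by the mineral sample = heat gained by the glycerin:
76.9·c·(296 − 41.3) = 709·2.43·(41.3 − 29.4)
19586 c = 20502  ⇒  c ≈ 1.047 J/(g·K)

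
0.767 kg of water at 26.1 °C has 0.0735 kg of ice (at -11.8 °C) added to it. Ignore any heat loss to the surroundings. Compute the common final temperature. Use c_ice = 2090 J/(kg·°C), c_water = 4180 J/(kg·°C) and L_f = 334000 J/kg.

Let T be the final temperature. ΣQ_i = 0:
warm ice to 0 °C: 0.0735·2090·(0 − (-11.8)) = 1812.7
  latent heat to melt: 0.0735·334000 = 24549
  warm the meltwater: 307.23 T
  water: 3206.1(T − 26.1)
3513.3 T = 83678 − 26362 = 57317
T ≈ 16.31 °C (positive, so assuming full melt was valid).

T_f ≈ 16.3 °C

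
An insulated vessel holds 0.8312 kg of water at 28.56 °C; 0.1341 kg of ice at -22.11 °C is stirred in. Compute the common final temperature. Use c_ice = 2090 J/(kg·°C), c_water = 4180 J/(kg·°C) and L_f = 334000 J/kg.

T_f ≈ 12.0 °C

Energy balance with sensible and latent terms:
ice -22.11→0 °C: 0.1341·2090·22.11 = 6196.7; latent heat to melt: 0.1341·334000 = 44789; meltwater 0→T: 0.1341·4180·T = 560.54 T; water: 3474.4(T − 28.56)
4035 T = 99229 − 50986 = 48243
T ≈ 11.96 °C. Since T > 0 °C, the all-ice-melts assumption holds.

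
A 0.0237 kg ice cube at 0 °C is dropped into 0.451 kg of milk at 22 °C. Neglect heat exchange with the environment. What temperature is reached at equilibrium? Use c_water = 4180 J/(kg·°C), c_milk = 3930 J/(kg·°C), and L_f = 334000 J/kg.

T_f ≈ 16.6 °C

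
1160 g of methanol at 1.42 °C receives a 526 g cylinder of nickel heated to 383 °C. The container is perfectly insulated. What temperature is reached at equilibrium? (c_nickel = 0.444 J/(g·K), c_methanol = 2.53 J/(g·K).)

Set heat shed by the hot body equal to heat absorbed by the cold body:
526·0.444·(383 − T) = 1160·2.53·(T − 1.42)
233.54(383 − T) = 2934.8(T − 1.42)
3168.3 T = 93615  ⇒  T ≈ 29.55 °C

T_f ≈ 29.5 °C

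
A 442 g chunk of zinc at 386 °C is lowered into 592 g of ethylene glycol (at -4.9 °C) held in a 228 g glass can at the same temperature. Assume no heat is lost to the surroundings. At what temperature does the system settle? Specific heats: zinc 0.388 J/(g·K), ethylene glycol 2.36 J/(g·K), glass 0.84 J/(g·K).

T_f = Σ m_i c_i T_i / Σ m_i c_i:
T_f = (171.5×386 + 1397.1×(-4.9) + 191.52×(-4.9)) / (171.5 + 1397.1 + 191.52)
    = 58413 / 1760.1 ≈ 33.19 °C

T_f ≈ 33.2 °C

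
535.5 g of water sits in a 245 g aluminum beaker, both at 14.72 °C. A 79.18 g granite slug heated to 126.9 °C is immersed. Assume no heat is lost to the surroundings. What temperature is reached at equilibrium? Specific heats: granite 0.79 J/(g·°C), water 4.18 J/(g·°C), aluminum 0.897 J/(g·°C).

T_f ≈ 17.5 °C

With ΣQ=0 the equilibrium temperature is the m·c-weighted mean:
T_f = (62.55·126.9 + 2238.4·14.72 + 219.77·14.72) / (62.55 + 2238.4 + 219.77)
    = 44122 / 2520.7 ≈ 17.50 °C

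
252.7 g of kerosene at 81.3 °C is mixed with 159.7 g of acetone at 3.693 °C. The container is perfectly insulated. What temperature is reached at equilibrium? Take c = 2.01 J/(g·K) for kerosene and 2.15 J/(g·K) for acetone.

T_f ≈ 50.0 °C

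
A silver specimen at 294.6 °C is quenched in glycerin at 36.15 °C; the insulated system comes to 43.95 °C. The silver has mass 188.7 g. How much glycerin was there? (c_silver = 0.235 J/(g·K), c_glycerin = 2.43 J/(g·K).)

|Q_silver| = |Q_glycerin|:
188.7×0.235×(294.6 − 43.95) = m×2.43×(43.95 − 36.15)
18.95 m = 11115  ⇒  m ≈ 586.4 g

m ≈ 586 g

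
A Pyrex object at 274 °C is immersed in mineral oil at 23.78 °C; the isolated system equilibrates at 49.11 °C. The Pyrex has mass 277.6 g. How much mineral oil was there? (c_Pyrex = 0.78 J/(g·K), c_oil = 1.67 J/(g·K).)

Heat lost by the Pyrex = heat gained by the oil:
277.6·0.78·(274 − 49.11) = m·1.67·(49.11 − 23.78)
42.3 m = 48695  ⇒  m ≈ 1151 g

m ≈ 1150 g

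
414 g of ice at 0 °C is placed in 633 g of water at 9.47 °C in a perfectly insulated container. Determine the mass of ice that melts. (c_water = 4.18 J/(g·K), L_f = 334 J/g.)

m_melted ≈ 75 g

Heat available from the water dropping to 0 °C: 633×4.18×9.47 = 25057 J.
To melt every bit of ice: 414×334 = 138276 J.
That's not enough to melt it all — equilibrium is at 0 °C with ice remaining.
Mass melted = 25057/334 ≈ 75.02 g.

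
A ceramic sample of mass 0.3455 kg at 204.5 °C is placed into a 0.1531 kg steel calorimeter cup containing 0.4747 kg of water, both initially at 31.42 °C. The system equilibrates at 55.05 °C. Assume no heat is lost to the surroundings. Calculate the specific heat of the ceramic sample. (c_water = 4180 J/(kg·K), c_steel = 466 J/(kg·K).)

Heat gained plus heat lost sum to zero:
0.3455·c·(55.05 − 204.5) + 0.4747·4180·(55.05 − 31.42) + 0.1531·466·(55.05 − 31.42) = 0
-51.63 c = -48574
c = -48574/-51.63 ≈ 940.7 J/(kg·K)

c ≈ 941 J/(kg·K)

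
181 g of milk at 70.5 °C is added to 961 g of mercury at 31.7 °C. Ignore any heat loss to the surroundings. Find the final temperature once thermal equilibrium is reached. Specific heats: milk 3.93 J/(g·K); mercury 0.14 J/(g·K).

T_f ≈ 64.3 °C

Let T be the final temperature. ΣQ_i = 0:
181*3.93*(T − 70.5) + 961*0.14*(T − 31.7) = 0
845.87 T = 54414
T = 54414 / 845.87 = 64.3 °C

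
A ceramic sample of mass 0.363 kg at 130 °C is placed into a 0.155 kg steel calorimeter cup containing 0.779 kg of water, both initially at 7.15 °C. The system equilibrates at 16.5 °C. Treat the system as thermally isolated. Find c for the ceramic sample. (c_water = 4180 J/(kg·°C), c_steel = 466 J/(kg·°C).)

Conservation of energy gives ΣQ = 0:
0.363×c×(16.5 − 130) + 0.779×4180×(16.5 − 7.15) + 0.155×466×(16.5 − 7.15) = 0
-41.2 c = -31121
c = -31121/-41.2 ≈ 755.4 J/(kg·°C)

c ≈ 755 J/(kg·°C)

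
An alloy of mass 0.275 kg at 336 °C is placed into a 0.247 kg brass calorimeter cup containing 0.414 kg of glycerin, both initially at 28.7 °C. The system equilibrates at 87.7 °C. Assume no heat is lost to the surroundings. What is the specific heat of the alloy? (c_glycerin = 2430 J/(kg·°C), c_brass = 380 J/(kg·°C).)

Let T be the final temperature. ΣQ_i = 0:
0.275×c×(87.7 − 336) + 0.414×2430×(87.7 − 28.7) + 0.247×380×(87.7 − 28.7) = 0
-68.28 c = -64893
c = -64893/-68.28 ≈ 950.4 J/(kg·°C)

c ≈ 950 J/(kg·°C)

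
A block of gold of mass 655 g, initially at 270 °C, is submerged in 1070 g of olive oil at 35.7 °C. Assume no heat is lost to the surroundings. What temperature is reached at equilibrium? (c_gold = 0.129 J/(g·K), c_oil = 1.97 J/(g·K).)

T_f ≈ 44.7 °C

Net heat exchanged in the isolated system is zero:
655*0.129*(T − 270) + 1070*1.97*(T − 35.7) = 0
84.5(T − 270) + 2107.9(T − 35.7) = 0
(84.5 + 2107.9) T = 84.5*270 + 2107.9*35.7
T = 98066/2192.4 ≈ 44.73 °C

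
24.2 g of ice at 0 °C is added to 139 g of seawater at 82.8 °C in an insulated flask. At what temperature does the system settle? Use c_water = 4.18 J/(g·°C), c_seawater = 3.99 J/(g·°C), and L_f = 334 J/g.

T_f ≈ 57.7 °C

Conservation of energy gives ΣQ = 0:
fusion: m_ice L_f = 24.2×334 = 8082.8
  warm the meltwater: 101.16 T
  seawater cools: 139×3.99×(T − 82.8) = 554.61(T − 82.8)
655.77 T = 45922 − 8082.8 = 37839
T ≈ 57.70 °C (positive, so assuming full melt was valid).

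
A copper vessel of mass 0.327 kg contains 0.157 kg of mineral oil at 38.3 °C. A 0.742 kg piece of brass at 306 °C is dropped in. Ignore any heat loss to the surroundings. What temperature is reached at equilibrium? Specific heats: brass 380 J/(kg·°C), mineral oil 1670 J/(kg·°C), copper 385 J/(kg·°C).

T_f ≈ 151.0 °C

Taking heat into each body as positive, Σ m c ΔT = 0:
0.742×380×(T − 306) + 0.157×1670×(T − 38.3) + 0.327×385×(T − 38.3) = 0
281.96(T − 306) + 262.19(T − 38.3) + 125.9(T − 38.3) = 0
670.04 T = 101143
T = 101143/670.04 ≈ 150.95 °C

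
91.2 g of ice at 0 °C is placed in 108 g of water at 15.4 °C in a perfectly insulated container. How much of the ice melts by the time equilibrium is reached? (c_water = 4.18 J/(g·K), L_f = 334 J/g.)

m_melted ≈ 20.8 g

Heat available from the water dropping to 0 °C: 108×4.18×15.4 = 6952.2 J.
Fully melting the ice requires m_ice L_f = 91.2×334 = 30461 J.
Since 6952.2 < 30461 J, not all the ice melts; equilibrium is at 0 °C.
Mass melted = 6952.2/334 ≈ 20.81 g.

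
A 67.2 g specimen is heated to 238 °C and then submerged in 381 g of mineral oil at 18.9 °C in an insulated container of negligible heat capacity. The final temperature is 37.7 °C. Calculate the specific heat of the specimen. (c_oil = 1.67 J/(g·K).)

c ≈ 0.889 J/(g·K)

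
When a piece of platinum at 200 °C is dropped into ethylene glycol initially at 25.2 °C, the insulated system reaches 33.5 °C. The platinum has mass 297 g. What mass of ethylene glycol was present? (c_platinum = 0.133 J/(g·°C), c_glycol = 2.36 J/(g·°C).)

m ≈ 336 g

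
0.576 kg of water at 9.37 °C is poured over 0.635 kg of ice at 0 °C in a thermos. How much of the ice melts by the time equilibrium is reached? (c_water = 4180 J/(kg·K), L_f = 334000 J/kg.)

m_melted ≈ 0.0675 kg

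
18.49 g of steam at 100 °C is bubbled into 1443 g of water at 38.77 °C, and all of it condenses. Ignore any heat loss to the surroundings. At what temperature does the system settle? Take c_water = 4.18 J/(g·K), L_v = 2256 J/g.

Conservation of energy gives ΣQ = 0:
steam→water at 100 °C releases m L_v = 18.49·2256 = 41713
  condensate cools 100→T: 18.49·4.18·(T − 100) = 77.29(T − 100)
  original water: 6031.7(T − 38.77)
6109 T = 41713 + 7728.8 + 233851 = 283293
T ≈ 46.37 °C, under the boiling point, so the assumption holds.

T_f ≈ 46.4 °C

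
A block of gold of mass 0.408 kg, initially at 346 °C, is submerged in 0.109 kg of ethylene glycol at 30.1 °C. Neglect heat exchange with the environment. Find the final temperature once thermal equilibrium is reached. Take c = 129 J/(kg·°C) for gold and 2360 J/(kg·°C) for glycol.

T_f ≈ 83.8 °C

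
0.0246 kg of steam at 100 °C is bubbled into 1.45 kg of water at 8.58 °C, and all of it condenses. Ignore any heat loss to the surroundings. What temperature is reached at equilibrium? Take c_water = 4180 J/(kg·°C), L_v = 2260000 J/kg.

T_f ≈ 19.1 °C

Setting the total heat transfer to zero:
condense steam: −0.0246×2260000 = −55596
  condensate cools 100→T: 0.0246×4180×(T − 100) = 102.83(T − 100)
  original water: 6061(T − 8.58)
6163.8 T = 55596 + 10283 + 52003 = 117882
T ≈ 19.12 °C — below 100 °C, confirming all the steam condensed.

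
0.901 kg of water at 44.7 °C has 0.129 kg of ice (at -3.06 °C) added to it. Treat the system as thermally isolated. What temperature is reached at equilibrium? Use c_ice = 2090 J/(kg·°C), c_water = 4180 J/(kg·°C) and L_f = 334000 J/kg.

Sum of m c ΔT and latent-heat terms is zero:
warm ice to 0 °C: 0.129·2090·(0 − (-3.06)) = 825.01
  melt ice: 0.129·334000 = 43086
  warm the meltwater: 539.22 T
  water: 3766.2(T − 44.7)
4305.4 T = 168348 − 43911 = 124437
T ≈ 28.90 °C (positive, so assuming full melt was valid).

T_f ≈ 28.9 °C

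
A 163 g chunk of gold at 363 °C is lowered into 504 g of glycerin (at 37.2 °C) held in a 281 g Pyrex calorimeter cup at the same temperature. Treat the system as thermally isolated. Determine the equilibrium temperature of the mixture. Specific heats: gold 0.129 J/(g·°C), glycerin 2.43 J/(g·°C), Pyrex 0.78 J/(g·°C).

T_f ≈ 41.9 °C

Energy conservation, ΣQ = 0:
163·0.129·(T − 363) + 504·2.43·(T − 37.2) + 281·0.78·(T − 37.2) = 0
(21.03 + 1224.7 + 219.18) T = 21.03·363 + 1224.7·37.2 + 219.18·37.2
T ≈ 41.88 °C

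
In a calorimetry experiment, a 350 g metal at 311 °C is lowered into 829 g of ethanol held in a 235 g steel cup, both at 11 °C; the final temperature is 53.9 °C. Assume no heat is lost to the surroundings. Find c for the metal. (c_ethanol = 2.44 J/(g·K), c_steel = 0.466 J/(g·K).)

c ≈ 1.02 J/(g·K)

Net heat exchanged in the isolated system is zero:
350·c·(53.9 − 311) + 829·2.44·(53.9 − 11) + 235·0.466·(53.9 − 11) = 0
-89985 c = -91474
c = -91474/-89985 ≈ 1.017 J/(g·K)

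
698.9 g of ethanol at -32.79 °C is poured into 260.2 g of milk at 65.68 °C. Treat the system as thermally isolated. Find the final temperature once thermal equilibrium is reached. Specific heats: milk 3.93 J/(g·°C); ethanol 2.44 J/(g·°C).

T_f ≈ 4.1 °C

Net heat exchanged in the isolated system is zero:
260.2×3.93×(T − 65.68) + 698.9×2.44×(T − (-32.79)) = 0
2727.9 T = 11246
T = 11246/2727.9 ≈ 4.12 °C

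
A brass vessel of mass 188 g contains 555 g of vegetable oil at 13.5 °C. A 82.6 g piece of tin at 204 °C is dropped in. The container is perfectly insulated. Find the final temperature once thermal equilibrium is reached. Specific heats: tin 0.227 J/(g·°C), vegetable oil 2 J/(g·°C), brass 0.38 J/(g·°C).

Taking heat into each body as positive, Σ m c ΔT = 0:
82.6×0.227×(T − 204) + 555×2×(T − 13.5) + 188×0.38×(T − 13.5) = 0
18.75(T − 204) + 1110(T − 13.5) + 71.44(T − 13.5) = 0
1200.2 T = 19774
T = 19774/1200.2 ≈ 16.48 °C

T_f ≈ 16.5 °C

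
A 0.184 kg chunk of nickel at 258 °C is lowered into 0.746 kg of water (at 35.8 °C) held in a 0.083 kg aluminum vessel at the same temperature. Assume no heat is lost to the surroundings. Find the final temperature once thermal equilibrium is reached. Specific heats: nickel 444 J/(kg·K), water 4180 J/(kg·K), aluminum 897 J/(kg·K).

T_f ≈ 41.3 °C

With ΣQ=0 the equilibrium temperature is the m·c-weighted mean:
T_f = (81.7*258 + 3118.3*35.8 + 74.45*35.8) / (81.7 + 3118.3 + 74.45)
    = 135377 / 3274.4 ≈ 41.34 °C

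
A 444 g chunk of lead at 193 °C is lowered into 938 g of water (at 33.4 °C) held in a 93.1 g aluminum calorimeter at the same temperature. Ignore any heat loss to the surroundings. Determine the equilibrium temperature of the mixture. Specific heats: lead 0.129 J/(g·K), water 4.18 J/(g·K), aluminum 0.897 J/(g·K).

T_f ≈ 35.7 °C

Net heat exchanged in the isolated system is zero:
444·0.129·(T − 193) + 938·4.18·(T − 33.4) + 93.1·0.897·(T − 33.4) = 0
4061.6 T = 144800
T = 144800 / 4061.6 = 35.7 °C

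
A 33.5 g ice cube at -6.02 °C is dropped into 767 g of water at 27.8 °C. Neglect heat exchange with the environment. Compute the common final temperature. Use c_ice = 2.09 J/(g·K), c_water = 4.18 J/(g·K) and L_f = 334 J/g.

Energy balance with sensible and latent terms:
warm ice to 0 °C: 33.5×2.09×(0 − (-6.02)) = 421.49; latent heat to melt: 33.5×334 = 11189; warm the meltwater: 140.03 T; water: 3206.1(T − 27.8)
3346.1 T = 89128 − 11610 = 77518
T ≈ 23.17 °C (positive, so assuming full melt was valid).

T_f ≈ 23.2 °C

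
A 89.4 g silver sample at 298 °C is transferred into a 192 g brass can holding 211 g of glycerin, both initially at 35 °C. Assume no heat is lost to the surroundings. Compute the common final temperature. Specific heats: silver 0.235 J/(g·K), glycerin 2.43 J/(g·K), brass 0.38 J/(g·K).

Energy conservation, ΣQ = 0:
89.4·0.235·(T − 298) + 211·2.43·(T − 35) + 192·0.38·(T − 35) = 0
21.01(T − 298) + 512.73(T − 35) + 72.96(T − 35) = 0
(21.01 + 512.73 + 72.96) T = 21.01·298 + 512.73·35 + 72.96·35
T = 26760/606.7 ≈ 44.11 °C

T_f ≈ 44.1 °C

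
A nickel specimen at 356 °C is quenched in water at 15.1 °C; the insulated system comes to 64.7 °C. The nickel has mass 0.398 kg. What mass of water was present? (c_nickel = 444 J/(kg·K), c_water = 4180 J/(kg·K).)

m ≈ 0.248 kg

|Q_nickel| = |Q_water|:
0.398·444·(356 − 64.7) = m·4180·(64.7 − 15.1)
207328 m = 51476  ⇒  m ≈ 0.2483 kg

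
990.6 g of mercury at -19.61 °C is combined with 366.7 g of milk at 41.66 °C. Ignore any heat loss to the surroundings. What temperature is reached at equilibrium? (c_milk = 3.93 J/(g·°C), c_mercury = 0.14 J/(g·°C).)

T_f ≈ 36.3 °C

With ΣQ=0 the equilibrium temperature is the m·c-weighted mean:
T_f = (1441.1×41.66 + 138.68×(-19.61)) / (1441.1 + 138.68)
    = 57318 / 1579.8 ≈ 36.28 °C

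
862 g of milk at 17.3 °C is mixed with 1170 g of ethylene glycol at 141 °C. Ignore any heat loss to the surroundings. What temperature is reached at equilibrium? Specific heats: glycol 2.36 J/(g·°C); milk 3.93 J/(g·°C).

Energy conservation, ΣQ = 0:
1170×2.36×(T − 141) + 862×3.93×(T − 17.3) = 0
2761.2(T − 141) + 3387.7(T − 17.3) = 0
(2761.2 + 3387.7) T = 2761.2×141 + 3387.7×17.3
T ≈ 72.85 °C

T_f ≈ 72.8 °C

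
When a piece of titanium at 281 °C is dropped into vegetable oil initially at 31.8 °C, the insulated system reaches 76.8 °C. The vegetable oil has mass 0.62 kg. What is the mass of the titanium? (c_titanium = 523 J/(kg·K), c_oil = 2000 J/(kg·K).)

m ≈ 0.522 kg

Heat lost by the titanium = heat gained by the oil:
m·523·(281 − 76.8) = 0.62·2000·(76.8 − 31.8)
106797 m = 55800  ⇒  m ≈ 0.5225 kg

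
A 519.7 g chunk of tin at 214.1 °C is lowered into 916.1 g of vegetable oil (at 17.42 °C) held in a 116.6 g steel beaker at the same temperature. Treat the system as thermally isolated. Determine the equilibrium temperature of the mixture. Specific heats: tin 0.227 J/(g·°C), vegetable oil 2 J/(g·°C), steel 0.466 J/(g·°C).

T_f ≈ 29.0 °C

Taking heat into each body as positive, Σ m c ΔT = 0:
519.7×0.227×(T − 214.1) + 916.1×2×(T − 17.42) + 116.6×0.466×(T − 17.42) = 0
117.97(T − 214.1) + 1832.2(T − 17.42) + 54.34(T − 17.42) = 0
(117.97 + 1832.2 + 54.34) T = 117.97×214.1 + 1832.2×17.42 + 54.34×17.42
T = 58121 / 2004.5 = 29 °C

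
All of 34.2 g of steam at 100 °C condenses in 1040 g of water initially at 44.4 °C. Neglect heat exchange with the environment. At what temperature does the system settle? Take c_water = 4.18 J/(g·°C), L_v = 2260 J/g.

T_f ≈ 63.4 °C

Energy conservation, ΣQ = 0:
steam→water at 100 °C releases m L_v = 34.2·2260 = 77292
  condensate cools 100→T: 34.2·4.18·(T − 100) = 142.96(T − 100)
  original water: 4347.2(T − 44.4)
4490.2 T = 77292 + 14296 + 193016 = 284603
T ≈ 63.38 °C, under the boiling point, so the assumption holds.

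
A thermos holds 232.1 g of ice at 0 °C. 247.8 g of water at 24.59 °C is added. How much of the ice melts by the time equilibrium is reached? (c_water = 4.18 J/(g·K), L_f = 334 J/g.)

Cooling the water to 0 °C releases 247.8×4.18×24.59 = 25470 J.
Fully melting the ice requires m_ice L_f = 232.1×334 = 77521 J.
That's not enough to melt it all — equilibrium is at 0 °C with ice remaining.
m_melt = 25470 / L_f = 76.26 g.

m_melted ≈ 76.3 g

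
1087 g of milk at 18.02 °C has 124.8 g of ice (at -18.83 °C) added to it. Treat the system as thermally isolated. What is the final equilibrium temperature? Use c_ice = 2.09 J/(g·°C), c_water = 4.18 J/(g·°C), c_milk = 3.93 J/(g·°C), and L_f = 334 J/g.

T_f ≈ 6.3 °C

Energy balance with sensible and latent terms:
ice -18.83→0 °C: 124.8×2.09×18.83 = 4911.5; latent heat to melt: 124.8×334 = 41683; meltwater 0→T: 124.8×4.18×T = 521.66 T; milk cools: 1087×3.93×(T − 18.02) = 4271.9(T − 18.02)
4793.6 T = 76980 − 46595 = 30385
T ≈ 6.34 °C. Since T > 0 °C, the all-ice-melts assumption holds.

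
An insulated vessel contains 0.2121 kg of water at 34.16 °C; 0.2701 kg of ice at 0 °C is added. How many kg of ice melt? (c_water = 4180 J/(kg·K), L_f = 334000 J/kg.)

Water can give up m c ΔT = 0.2121×4180×34.16 = 30286 J before reaching 0 °C.
Fully melting the ice requires m_ice L_f = 0.2701×334000 = 90213 J.
That's not enough to melt it all — equilibrium is at 0 °C with ice remaining.
Mass melted = 30286/334000 ≈ 0.09068 kg.

m_melted ≈ 0.0907 kg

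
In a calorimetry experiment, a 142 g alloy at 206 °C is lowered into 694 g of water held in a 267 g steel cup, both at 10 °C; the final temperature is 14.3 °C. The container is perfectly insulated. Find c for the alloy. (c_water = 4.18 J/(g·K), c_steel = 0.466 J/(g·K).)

Taking heat into each body as positive, Σ m c ΔT = 0:
142·c·(14.3 − 206) + 694·4.18·(14.3 − 10) + 267·0.466·(14.3 − 10) = 0
-27221 c = -13009
c = -13009/-27221 ≈ 0.4779 J/(g·K)

c ≈ 0.478 J/(g·K)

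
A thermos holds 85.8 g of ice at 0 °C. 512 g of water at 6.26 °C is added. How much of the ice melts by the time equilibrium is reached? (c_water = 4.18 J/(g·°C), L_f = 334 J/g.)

Heat available from the water dropping to 0 °C: 512×4.18×6.26 = 13397 J.
Fully melting the ice requires m_ice L_f = 85.8×334 = 28657 J.
That's not enough to melt it all — equilibrium is at 0 °C with ice remaining.
m_melted×334 = 13397  ⇒  m_melted ≈ 40.11 g.

m_melted ≈ 40.1 g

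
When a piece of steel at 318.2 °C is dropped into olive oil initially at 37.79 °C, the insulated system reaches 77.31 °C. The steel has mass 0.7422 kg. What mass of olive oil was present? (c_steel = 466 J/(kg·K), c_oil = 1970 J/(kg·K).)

m ≈ 1.07 kg

Heat lost by the steel = heat gained by the oil:
0.7422×466×(318.2 − 77.31) = m×1970×(77.31 − 37.79)
77854 m = 83315  ⇒  m ≈ 1.07 kg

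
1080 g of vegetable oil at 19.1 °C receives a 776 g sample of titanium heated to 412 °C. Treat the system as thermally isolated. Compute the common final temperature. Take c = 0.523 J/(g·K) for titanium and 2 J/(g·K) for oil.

Setting the total heat transfer to zero:
776*0.523*(T − 412) + 1080*2*(T − 19.1) = 0
405.85(T − 412) + 2160(T − 19.1) = 0
(405.85 + 2160) T = 405.85*412 + 2160*19.1
T = 208465/2565.8 ≈ 81.25 °C

T_f ≈ 81.2 °C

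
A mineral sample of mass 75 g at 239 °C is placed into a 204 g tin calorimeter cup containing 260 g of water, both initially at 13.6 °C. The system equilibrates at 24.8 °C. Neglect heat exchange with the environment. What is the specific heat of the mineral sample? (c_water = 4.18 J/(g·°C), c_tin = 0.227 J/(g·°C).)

Net heat exchanged in the isolated system is zero:
75×c×(24.8 − 239) + 260×4.18×(24.8 − 13.6) + 204×0.227×(24.8 − 13.6) = 0
-16065 c = -12691
c = -12691/-16065 ≈ 0.79 J/(g·°C)

c ≈ 0.79 J/(g·°C)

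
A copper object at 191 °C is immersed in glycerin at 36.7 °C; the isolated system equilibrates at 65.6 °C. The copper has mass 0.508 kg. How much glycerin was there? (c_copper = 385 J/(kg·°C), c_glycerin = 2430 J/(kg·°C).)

Heat lost by the copper = heat gained by the glycerin:
0.508·385·(191 − 65.6) = m·2430·(65.6 − 36.7)
70227 m = 24526  ⇒  m ≈ 0.3492 kg

m ≈ 0.349 kg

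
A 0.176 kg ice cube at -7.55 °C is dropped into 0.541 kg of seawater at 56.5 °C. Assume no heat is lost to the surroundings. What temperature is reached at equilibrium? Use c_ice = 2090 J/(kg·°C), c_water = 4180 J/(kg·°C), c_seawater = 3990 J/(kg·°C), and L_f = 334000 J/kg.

Energy balance with sensible and latent terms:
ice -7.55→0 °C: 0.176×2090×7.55 = 2777.2; fusion: m_ice L_f = 0.176×334000 = 58784; meltwater 0→T: 0.176×4180×T = 735.68 T; seawater cools: 0.541×3990×(T − 56.5) = 2158.6(T − 56.5)
2894.3 T = 121960 − 61561 = 60399
T ≈ 20.87 °C. Since T > 0 °C, the all-ice-melts assumption holds.

T_f ≈ 20.9 °C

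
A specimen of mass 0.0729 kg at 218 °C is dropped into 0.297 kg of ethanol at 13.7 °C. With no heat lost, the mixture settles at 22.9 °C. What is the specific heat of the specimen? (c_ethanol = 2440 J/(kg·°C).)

m_s c (T_s − T_f) = m_ethanol c_ethanol (T_f − T_0):
0.0729×c×(218 − 22.9) = 0.297×2440×(22.9 − 13.7)
14.22 c = 6667.1  ⇒  c ≈ 468.8 J/(kg·°C)

c ≈ 469 J/(kg·°C)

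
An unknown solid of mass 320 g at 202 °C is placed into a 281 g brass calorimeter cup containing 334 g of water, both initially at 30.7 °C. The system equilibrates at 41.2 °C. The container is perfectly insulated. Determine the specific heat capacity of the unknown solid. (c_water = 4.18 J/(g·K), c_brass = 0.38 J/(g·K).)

c ≈ 0.307 J/(g·K)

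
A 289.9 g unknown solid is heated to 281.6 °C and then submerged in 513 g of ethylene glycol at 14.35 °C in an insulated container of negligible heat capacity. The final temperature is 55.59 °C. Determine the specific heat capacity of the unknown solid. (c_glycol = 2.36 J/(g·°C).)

Heat gained plus heat lost sum to zero:
289.9×c×(55.59 − 281.6) + 513×2.36×(55.59 − 14.35) = 0
-65520 c = -49928
c = -49928/-65520 ≈ 0.762 J/(g·°C)

c ≈ 0.762 J/(g·°C)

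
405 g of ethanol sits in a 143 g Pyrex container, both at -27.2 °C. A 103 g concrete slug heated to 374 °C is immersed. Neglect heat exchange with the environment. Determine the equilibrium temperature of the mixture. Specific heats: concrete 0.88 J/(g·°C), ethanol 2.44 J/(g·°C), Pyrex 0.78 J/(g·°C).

Energy conservation, ΣQ = 0:
103×0.88×(T − 374) + 405×2.44×(T − (-27.2)) + 143×0.78×(T − (-27.2)) = 0
90.64(T − 374) + 988.2(T − (-27.2)) + 111.54(T − (-27.2)) = 0
1190.4 T = 3986.4
T = 3986.4 / 1190.4 = 3.35 °C

T_f ≈ 3.3 °C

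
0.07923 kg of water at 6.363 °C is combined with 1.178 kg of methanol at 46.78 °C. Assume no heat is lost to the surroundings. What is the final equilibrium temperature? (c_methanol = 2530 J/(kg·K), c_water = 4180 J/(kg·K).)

T_f ≈ 42.7 °C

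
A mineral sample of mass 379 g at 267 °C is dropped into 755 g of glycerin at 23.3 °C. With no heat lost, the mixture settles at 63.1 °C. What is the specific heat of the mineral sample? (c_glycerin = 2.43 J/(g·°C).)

c ≈ 0.945 J/(g·°C)

Energy conservation, ΣQ = 0:
379·c·(63.1 − 267) + 755·2.43·(63.1 − 23.3) = 0
-77278 c = -73019
c = -73019/-77278 ≈ 0.9449 J/(g·°C)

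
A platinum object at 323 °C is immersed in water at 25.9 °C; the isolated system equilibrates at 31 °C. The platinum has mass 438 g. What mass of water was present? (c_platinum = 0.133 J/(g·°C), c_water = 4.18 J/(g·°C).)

m ≈ 798 g

Heat lost by the platinum = heat gained by the water:
438×0.133×(323 − 31) = m×4.18×(31 − 25.9)
21.32 m = 17010  ⇒  m ≈ 797.9 g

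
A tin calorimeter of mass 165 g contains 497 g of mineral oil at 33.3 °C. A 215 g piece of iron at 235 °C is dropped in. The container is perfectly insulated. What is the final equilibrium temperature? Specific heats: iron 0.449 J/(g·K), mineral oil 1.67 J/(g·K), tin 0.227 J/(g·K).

T_f ≈ 53.5 °C

Energy conservation, ΣQ = 0:
215×0.449×(T − 235) + 497×1.67×(T − 33.3) + 165×0.227×(T − 33.3) = 0
(96.53 + 829.99 + 37.45) T = 96.53×235 + 829.99×33.3 + 37.45×33.3
T = 51572 / 963.98 = 53.5 °C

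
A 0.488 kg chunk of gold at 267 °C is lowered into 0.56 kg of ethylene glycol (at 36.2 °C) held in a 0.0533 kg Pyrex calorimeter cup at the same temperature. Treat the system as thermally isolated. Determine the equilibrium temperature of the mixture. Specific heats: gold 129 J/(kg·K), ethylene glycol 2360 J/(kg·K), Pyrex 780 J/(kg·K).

T_f ≈ 46.4 °C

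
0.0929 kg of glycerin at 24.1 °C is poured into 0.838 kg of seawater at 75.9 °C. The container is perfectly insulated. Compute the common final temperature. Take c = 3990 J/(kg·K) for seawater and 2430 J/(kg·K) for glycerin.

|Q_seawater| = |Q_glycerin|:
0.838*3990*(75.9 − T) = 0.0929*2430*(T − 24.1)
3343.6(75.9 − T) = 225.75(T − 24.1)
3569.4 T = 259221  ⇒  T ≈ 72.62 °C

T_f ≈ 72.6 °C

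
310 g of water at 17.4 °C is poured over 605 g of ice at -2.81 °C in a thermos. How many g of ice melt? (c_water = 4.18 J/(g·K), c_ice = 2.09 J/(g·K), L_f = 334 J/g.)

Cooling the water to 0 °C releases 310·4.18·17.4 = 22547 J.
Of that, 605·2.09·2.81 = 3553.1 J goes to bring the ice to 0 °C, leaving 18994 J.
Melting all 605 g of ice would need 605·334 = 202070 J.
That's not enough to melt it all — equilibrium is at 0 °C with ice remaining.
m_melted·334 = 18994  ⇒  m_melted ≈ 56.87 g.

m_melted ≈ 56.9 g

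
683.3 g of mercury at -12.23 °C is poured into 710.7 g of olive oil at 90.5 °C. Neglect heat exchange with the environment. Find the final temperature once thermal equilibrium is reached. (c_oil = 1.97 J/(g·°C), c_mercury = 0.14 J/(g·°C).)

T_f ≈ 83.9 °C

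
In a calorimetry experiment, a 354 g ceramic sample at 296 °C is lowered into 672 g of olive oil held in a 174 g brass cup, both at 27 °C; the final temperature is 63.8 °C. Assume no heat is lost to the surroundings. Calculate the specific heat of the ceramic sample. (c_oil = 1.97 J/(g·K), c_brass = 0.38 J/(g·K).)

Net heat exchanged in the isolated system is zero:
354·c·(63.8 − 296) + 672·1.97·(63.8 − 27) + 174·0.38·(63.8 − 27) = 0
-82199 c = -51151
c = -51151/-82199 ≈ 0.6223 J/(g·K)

c ≈ 0.622 J/(g·K)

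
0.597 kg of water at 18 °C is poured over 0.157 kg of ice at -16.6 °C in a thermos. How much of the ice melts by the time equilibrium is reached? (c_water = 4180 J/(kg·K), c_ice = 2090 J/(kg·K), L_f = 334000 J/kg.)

m_melted ≈ 0.118 kg

Heat available from the water dropping to 0 °C: 0.597×4180×18 = 44918 J.
Warming the ice to 0 °C takes 0.157×2090×16.6 = 5447 J, leaving 39471 J for melting.
Melting all 0.157 kg of ice would need 0.157×334000 = 52438 J.
That's not enough to melt it all — equilibrium is at 0 °C with ice remaining.
m_melted×334000 = 39471  ⇒  m_melted ≈ 0.1182 kg.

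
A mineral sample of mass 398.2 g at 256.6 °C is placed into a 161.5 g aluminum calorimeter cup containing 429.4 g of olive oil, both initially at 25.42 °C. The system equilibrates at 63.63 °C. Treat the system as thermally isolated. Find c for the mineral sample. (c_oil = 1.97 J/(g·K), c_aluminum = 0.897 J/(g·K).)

c ≈ 0.493 J/(g·K)

Heat gained plus heat lost sum to zero:
398.2×c×(63.63 − 256.6) + 429.4×1.97×(63.63 − 25.42) + 161.5×0.897×(63.63 − 25.42) = 0
-76841 c = -37858
c = -37858/-76841 ≈ 0.4927 J/(g·K)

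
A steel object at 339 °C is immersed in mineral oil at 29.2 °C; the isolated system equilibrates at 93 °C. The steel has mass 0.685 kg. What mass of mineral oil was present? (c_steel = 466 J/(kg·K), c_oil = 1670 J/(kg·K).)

m ≈ 0.737 kg

Let T be the final temperature. ΣQ_i = 0:
0.685×466×(93 − 339) + m×1670×(93 − 29.2) = 0
106546 m = 78526
m = 78526/106546 ≈ 0.737 kg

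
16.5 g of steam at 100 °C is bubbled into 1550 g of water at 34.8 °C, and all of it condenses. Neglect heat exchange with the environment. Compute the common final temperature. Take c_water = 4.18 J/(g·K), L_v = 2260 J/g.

T_f ≈ 41.2 °C

Energy conservation, ΣQ = 0:
latent heat released on condensation: 16.5×2260 = 37290; condensate cools 100→T: 16.5×4.18×(T − 100) = 68.97(T − 100); water warms: 1550×4.18×(T − 34.8) = 6479(T − 34.8)
6548 T = 37290 + 6897 + 225469 = 269656
T ≈ 41.18 °C — below 100 °C, confirming all the steam condensed.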